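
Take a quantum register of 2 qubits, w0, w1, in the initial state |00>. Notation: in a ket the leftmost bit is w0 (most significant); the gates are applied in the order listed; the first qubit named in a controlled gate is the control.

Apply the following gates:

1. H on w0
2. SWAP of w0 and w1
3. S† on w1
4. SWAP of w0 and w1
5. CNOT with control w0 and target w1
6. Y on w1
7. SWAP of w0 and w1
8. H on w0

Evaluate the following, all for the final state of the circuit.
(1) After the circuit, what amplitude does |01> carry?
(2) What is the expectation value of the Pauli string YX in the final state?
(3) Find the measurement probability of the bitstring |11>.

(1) The amplitude on |01> is -1/2.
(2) The observable YX averages to 1.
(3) Outcome |11> occurs with probability 1/4.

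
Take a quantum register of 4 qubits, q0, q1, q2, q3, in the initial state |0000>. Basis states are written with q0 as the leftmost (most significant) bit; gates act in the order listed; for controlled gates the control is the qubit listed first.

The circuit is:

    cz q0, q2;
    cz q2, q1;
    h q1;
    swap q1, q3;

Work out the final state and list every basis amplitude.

The final amplitudes are sqrt(2)/2 on |0000>, sqrt(2)/2 on |0001>, and 0 on every other basis state.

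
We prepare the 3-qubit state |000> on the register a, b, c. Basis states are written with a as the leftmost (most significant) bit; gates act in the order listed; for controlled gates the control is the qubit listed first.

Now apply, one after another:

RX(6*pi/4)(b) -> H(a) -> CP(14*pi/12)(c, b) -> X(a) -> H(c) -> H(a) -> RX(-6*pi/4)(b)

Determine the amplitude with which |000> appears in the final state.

The final state's coefficient on |000> equals sqrt(2)/2.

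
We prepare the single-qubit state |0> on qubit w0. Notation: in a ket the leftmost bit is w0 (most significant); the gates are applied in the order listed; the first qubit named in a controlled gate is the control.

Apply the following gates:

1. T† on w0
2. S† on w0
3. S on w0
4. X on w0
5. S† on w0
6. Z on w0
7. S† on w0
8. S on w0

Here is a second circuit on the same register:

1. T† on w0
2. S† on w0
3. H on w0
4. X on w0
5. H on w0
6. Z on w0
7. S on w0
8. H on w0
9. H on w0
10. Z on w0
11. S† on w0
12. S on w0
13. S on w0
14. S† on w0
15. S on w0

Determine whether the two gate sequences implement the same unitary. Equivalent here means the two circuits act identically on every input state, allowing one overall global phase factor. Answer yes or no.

No, they are not equivalent — no single phase factor reconciles the two unitaries.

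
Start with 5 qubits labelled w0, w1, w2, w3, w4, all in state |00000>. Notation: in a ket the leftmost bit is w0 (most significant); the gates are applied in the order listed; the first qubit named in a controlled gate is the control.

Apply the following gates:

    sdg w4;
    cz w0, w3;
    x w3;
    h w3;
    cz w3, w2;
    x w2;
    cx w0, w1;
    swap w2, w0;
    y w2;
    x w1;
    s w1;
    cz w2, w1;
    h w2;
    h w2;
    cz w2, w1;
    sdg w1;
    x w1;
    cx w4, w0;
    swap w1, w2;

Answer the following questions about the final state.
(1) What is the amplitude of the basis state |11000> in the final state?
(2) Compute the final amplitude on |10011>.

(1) The final state's coefficient on |11000> equals sqrt(2)*I/2.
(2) The final state's coefficient on |10011> equals 0.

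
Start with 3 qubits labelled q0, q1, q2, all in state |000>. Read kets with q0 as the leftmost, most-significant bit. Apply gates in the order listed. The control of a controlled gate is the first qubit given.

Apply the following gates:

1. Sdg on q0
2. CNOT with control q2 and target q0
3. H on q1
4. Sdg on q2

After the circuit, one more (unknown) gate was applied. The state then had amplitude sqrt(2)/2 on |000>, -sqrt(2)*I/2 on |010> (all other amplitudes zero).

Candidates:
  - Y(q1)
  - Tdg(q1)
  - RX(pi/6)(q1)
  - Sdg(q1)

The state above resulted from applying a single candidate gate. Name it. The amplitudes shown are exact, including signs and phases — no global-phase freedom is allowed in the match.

The unique candidate consistent with the amplitudes is Sdg(q1).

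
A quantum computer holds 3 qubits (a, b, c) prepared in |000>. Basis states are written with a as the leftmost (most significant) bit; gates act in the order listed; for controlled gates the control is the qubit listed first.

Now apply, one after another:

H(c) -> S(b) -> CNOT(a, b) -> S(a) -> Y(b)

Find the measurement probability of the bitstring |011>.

The probability of measuring |011> is 1/2.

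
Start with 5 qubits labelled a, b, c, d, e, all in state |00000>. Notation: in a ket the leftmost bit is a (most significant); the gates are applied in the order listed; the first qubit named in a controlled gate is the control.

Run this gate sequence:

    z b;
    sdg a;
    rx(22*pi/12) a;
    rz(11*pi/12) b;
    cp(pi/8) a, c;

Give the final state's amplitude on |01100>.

|01100> carries amplitude 0 in the final state.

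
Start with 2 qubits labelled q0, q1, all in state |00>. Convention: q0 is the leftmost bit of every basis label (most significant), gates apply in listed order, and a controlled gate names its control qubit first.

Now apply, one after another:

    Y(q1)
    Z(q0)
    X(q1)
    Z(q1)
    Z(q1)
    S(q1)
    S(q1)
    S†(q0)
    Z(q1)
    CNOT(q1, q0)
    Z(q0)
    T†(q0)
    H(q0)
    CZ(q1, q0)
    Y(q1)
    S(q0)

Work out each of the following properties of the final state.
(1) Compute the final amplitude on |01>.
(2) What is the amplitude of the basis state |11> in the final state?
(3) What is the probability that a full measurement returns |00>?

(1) The amplitude on |01> is -sqrt(2)/2.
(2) |11> carries amplitude -sqrt(2)*I/2 in the final state.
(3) The probability of measuring |00> is 0.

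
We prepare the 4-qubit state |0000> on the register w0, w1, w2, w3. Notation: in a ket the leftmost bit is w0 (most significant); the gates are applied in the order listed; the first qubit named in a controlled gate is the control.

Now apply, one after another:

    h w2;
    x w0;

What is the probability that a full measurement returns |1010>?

A full measurement returns |1010> with probability 1/2.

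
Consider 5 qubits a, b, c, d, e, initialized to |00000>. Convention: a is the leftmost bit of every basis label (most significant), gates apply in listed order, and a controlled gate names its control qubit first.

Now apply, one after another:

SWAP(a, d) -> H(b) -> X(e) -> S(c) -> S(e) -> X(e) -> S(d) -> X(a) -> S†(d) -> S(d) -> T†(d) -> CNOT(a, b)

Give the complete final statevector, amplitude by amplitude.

After the circuit, the state carries amplitude sqrt(2)*I/2 on |10000>, sqrt(2)*I/2 on |11000>, and 0 on every other basis state.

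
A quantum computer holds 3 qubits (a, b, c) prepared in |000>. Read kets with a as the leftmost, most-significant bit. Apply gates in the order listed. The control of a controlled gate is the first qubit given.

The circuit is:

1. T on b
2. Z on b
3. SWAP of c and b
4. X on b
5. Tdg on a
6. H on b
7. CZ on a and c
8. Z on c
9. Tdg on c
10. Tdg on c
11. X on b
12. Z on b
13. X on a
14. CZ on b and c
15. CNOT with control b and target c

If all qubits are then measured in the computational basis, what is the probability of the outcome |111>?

A full measurement returns |111> with probability 1/2.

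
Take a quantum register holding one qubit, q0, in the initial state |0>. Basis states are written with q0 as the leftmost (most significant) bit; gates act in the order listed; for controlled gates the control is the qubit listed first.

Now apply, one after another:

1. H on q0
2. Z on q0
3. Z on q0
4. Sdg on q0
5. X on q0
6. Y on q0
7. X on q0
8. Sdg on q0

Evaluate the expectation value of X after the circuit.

In the final state, X has expectation -1.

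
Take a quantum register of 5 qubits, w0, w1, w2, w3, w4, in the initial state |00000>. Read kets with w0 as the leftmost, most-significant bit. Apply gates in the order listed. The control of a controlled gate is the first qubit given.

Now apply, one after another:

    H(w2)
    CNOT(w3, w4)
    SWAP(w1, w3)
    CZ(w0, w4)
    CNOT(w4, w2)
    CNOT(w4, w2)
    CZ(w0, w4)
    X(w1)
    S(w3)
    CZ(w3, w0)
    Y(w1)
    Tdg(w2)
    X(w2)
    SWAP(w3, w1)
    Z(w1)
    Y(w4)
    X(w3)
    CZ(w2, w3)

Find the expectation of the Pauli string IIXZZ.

In the final state, IIXZZ has expectation -sqrt(2)/2.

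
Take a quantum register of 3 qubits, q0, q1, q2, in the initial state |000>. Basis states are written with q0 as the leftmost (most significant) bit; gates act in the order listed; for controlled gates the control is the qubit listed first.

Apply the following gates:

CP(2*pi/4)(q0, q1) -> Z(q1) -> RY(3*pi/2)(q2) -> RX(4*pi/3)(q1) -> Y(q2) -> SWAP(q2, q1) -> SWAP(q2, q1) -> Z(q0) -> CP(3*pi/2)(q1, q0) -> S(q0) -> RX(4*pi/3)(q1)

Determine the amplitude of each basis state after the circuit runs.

The resulting statevector has amplitude sqrt(2)*I/4 on |000>, sqrt(2)*I/4 on |001>, sqrt(6)/4 on |010>, sqrt(6)/4 on |011>, 0 on |100>, 0 on |101>, 0 on |110>, 0 on |111>. Key observation: steps 6-7 multiply out to the identity, so the circuit reduces to the remaining gates.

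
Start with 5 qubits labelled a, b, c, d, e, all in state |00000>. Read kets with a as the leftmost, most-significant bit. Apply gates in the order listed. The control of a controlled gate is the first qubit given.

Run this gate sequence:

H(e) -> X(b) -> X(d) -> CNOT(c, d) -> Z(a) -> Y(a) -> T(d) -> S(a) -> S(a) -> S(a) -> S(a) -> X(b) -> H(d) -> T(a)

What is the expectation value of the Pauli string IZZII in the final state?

The expectation value of IZZII is 1. Key observation: gates 8-11 undo each other exactly, leaving only the rest of the circuit to track.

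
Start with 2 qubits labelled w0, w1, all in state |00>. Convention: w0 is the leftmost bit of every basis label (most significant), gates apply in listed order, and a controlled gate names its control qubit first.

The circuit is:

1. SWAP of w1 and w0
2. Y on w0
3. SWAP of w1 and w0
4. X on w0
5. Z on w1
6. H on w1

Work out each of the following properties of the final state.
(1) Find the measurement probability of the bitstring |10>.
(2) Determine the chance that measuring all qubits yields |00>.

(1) Outcome |10> occurs with probability 1/2.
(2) Outcome |00> occurs with probability 0.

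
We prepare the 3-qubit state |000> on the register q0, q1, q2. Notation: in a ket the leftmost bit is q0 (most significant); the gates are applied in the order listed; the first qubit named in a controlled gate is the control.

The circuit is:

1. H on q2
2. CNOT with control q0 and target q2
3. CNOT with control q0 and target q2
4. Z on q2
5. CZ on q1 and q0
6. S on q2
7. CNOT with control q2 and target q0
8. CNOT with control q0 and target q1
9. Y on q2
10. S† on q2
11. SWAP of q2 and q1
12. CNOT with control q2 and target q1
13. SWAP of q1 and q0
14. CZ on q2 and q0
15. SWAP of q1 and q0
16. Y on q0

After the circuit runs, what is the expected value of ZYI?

The observable ZYI averages to 0. Key observation: the block from step 2 through step 3 cancels to the identity and can be dropped.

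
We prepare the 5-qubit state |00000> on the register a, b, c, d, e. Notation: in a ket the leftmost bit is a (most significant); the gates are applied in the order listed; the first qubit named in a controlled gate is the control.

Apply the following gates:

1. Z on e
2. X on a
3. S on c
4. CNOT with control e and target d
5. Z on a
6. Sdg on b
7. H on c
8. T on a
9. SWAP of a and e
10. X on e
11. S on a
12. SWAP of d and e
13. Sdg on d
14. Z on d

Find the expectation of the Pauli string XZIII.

The expectation value of XZIII is 0.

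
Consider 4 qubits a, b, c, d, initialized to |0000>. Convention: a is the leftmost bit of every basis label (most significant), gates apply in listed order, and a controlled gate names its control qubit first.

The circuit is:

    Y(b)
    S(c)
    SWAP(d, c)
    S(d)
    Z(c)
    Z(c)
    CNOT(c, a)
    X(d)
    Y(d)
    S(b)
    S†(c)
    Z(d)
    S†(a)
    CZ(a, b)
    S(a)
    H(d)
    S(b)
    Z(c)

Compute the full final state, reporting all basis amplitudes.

The resulting statevector has amplitude -sqrt(2)/2 on |0100>, -sqrt(2)/2 on |0101>, and 0 on every other basis state.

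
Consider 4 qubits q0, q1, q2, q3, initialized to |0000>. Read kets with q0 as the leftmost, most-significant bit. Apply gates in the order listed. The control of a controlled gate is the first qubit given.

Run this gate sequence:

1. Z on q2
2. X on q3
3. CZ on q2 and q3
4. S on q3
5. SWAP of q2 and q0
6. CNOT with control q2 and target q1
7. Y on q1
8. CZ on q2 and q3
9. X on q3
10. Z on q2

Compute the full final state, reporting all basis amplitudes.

The final amplitudes are -1 on |0100>, and 0 on every other basis state.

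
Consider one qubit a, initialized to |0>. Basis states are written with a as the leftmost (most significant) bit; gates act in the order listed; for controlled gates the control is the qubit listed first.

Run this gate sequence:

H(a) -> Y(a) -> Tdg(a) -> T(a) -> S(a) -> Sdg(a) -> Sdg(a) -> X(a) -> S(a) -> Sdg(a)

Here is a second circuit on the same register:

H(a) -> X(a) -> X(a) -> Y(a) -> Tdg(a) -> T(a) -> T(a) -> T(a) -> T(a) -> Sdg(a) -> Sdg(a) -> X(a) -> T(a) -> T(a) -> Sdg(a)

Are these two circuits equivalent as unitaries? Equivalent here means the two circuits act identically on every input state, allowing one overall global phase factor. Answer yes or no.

No — the two circuits implement different unitaries, even allowing a global phase.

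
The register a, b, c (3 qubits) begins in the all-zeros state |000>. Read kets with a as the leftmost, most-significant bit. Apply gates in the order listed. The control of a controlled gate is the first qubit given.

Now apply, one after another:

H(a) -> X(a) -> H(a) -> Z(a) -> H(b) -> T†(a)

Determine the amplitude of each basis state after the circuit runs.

The resulting statevector has amplitude sqrt(2)/2 on |000>, sqrt(2)/2 on |010>, and 0 on every other basis state. Key observation: the block from step 1 through step 4 cancels to the identity and can be dropped.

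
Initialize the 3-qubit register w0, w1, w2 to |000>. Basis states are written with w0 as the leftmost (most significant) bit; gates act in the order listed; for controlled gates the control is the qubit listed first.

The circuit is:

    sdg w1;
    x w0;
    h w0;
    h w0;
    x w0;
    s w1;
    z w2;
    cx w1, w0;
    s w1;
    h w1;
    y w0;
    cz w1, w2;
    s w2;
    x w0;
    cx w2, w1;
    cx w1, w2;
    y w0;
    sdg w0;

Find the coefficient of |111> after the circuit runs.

The amplitude on |111> is sqrt(2)*I/2. Key observation: the block from step 1 through step 6 cancels to the identity and can be dropped.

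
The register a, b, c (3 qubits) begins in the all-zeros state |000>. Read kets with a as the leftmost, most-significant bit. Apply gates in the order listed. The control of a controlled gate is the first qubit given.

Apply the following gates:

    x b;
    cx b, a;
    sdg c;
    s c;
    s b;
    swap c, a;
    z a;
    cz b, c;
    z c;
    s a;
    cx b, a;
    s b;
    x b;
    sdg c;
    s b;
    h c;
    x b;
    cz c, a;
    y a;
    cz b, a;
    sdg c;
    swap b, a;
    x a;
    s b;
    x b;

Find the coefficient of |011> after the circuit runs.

The amplitude on |011> is -sqrt(2)*I/2.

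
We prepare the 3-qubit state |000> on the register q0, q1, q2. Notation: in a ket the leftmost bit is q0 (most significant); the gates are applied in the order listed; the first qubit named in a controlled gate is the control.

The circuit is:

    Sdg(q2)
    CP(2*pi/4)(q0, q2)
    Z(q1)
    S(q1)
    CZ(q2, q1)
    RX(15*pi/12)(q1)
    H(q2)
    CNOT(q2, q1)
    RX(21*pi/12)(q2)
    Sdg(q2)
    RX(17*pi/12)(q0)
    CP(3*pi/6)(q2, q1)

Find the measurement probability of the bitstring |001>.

The probability of measuring |001> is -sqrt(6)/16 + sqrt(2)/16 + 1/4.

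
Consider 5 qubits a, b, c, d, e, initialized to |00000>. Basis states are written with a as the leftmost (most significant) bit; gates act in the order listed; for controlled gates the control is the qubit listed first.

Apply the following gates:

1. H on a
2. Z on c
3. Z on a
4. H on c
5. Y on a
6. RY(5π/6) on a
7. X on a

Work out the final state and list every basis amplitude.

The resulting statevector has amplitude sqrt(6)*I/4 on |00000>, sqrt(6)*I/4 on |00100>, -sqrt(2)*I/4 on |10000>, -sqrt(2)*I/4 on |10100>, and 0 on every other basis state.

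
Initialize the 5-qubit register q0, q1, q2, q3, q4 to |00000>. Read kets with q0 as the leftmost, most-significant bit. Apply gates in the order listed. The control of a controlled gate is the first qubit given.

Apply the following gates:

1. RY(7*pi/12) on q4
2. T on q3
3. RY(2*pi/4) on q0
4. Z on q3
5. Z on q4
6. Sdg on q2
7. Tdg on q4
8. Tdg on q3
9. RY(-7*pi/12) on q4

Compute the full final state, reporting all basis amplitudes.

After the circuit, the state carries amplitude (-1 + sqrt(3) + 2*sqrt(2) - (-sqrt(3) + 1 + 2*sqrt(2))*exp(I*pi/4))*exp(3*I*pi/4)/8 on |00000>, -sqrt(3)/8 - 1/8 + exp(3*I*pi/4)/8 + sqrt(3)*exp(3*I*pi/4)/8 on |00001>, (-1 + sqrt(3) + 2*sqrt(2) - (-sqrt(3) + 1 + 2*sqrt(2))*exp(I*pi/4))*exp(3*I*pi/4)/8 on |10000>, -sqrt(3)/8 - 1/8 + exp(3*I*pi/4)/8 + sqrt(3)*exp(3*I*pi/4)/8 on |10001>, and 0 on every other basis state.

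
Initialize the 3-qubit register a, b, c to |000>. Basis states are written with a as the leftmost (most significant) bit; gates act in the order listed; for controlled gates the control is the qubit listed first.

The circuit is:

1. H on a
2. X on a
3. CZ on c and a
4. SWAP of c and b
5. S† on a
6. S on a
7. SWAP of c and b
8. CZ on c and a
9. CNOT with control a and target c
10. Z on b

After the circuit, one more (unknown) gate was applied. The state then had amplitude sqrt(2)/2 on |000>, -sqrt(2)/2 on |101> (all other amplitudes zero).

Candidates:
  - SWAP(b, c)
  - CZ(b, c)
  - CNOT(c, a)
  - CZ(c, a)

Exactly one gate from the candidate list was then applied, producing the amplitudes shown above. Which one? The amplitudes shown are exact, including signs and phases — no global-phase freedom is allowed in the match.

It was CZ(c, a) that produced the state shown.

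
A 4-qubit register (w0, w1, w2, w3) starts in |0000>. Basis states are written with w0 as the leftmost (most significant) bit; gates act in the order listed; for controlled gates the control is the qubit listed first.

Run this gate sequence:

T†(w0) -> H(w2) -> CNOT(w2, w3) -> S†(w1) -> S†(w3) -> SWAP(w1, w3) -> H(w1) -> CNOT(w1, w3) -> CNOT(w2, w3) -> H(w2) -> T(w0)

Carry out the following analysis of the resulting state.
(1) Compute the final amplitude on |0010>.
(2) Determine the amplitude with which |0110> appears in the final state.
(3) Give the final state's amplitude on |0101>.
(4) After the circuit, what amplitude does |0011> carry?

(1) The final state's coefficient on |0010> equals sqrt(2)/4.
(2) |0110> carries amplitude -sqrt(2)*I/4 in the final state.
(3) The final state's coefficient on |0101> equals sqrt(2)/4.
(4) The final state's coefficient on |0011> equals sqrt(2)*I/4.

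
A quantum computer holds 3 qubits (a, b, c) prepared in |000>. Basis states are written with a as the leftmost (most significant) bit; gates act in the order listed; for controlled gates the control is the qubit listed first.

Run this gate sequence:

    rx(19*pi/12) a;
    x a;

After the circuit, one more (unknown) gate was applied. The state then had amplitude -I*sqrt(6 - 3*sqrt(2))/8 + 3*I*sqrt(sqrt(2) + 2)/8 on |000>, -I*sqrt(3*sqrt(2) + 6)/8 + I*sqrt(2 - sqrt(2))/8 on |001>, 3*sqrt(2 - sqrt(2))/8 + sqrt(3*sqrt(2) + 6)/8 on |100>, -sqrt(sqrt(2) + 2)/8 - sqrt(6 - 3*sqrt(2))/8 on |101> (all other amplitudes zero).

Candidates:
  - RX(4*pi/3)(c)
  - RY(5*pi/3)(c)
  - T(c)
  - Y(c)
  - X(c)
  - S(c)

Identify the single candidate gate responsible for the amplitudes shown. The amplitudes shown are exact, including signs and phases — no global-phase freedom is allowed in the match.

It was RY(5*pi/3)(c) that produced the state shown.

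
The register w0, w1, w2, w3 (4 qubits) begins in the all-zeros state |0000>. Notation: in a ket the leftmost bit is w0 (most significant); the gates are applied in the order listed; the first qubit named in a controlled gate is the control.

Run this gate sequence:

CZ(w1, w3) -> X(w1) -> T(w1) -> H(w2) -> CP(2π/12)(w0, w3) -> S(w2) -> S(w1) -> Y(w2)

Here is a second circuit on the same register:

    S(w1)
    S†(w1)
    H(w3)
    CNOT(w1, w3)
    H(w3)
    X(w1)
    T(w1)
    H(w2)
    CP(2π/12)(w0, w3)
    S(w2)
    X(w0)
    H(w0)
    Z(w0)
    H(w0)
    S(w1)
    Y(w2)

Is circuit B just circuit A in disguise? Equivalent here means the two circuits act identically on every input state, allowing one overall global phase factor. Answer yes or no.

Yes, they are equivalent — the unitaries differ by at most a global phase.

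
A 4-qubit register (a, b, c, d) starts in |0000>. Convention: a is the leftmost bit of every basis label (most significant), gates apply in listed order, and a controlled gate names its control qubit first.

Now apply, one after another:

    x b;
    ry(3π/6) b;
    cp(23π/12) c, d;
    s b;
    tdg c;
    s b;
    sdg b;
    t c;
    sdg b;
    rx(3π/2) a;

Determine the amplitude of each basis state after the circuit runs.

After the circuit, the state carries amplitude 1/2 on |0000>, -1/2 on |0100>, I/2 on |1000>, -I/2 on |1100>, and 0 on every other basis state. Key observation: steps 4-9 multiply out to the identity, so the circuit reduces to the remaining gates.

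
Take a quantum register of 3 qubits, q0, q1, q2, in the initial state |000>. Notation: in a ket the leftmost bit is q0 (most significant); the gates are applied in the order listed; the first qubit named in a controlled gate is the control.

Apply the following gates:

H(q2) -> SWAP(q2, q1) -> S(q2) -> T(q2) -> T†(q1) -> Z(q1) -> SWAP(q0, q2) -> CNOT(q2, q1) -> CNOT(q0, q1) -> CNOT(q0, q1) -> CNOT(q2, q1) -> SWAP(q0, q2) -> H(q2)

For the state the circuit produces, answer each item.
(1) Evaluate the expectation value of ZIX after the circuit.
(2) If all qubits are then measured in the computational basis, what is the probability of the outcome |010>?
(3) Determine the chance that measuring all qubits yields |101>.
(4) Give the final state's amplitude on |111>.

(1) In the final state, ZIX has expectation 1. Key observation: the block from step 7 through step 12 cancels to the identity and can be dropped.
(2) Outcome |010> occurs with probability 1/4.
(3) Outcome |101> occurs with probability 0.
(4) The final state's coefficient on |111> equals 0.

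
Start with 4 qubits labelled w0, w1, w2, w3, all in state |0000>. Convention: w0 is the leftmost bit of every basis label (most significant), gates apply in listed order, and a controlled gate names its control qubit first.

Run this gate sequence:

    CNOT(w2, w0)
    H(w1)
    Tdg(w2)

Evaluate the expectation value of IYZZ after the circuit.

In the final state, IYZZ has expectation 0.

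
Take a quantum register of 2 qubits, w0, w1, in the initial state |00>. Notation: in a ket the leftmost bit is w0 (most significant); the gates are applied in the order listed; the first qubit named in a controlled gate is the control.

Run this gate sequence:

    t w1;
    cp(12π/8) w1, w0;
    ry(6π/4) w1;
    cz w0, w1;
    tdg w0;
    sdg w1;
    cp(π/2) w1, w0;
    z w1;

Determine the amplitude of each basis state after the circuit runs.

After the circuit, the state carries amplitude -sqrt(2)/2 on |00>, sqrt(2)*I/2 on |01>, 0 on |10>, 0 on |11>.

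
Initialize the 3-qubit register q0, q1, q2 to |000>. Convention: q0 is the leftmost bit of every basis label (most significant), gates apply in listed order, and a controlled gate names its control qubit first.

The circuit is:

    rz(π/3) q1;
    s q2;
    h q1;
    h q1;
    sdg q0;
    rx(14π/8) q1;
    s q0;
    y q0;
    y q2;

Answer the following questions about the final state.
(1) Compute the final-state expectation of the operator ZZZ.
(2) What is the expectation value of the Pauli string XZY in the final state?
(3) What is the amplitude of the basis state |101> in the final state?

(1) The expectation value of ZZZ is sqrt(2)/2.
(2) In the final state, XZY has expectation 0.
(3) |101> carries amplitude -sqrt(sqrt(2) + 2)*exp(5*I*pi/6)/2 in the final state.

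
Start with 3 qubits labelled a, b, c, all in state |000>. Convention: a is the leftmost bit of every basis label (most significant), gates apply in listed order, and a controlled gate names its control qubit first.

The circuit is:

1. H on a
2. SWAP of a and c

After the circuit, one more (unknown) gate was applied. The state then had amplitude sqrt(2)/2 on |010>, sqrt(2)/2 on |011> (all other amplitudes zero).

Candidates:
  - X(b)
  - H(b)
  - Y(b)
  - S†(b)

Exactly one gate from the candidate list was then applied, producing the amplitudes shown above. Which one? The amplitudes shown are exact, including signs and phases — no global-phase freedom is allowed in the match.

The unique candidate consistent with the amplitudes is X(b).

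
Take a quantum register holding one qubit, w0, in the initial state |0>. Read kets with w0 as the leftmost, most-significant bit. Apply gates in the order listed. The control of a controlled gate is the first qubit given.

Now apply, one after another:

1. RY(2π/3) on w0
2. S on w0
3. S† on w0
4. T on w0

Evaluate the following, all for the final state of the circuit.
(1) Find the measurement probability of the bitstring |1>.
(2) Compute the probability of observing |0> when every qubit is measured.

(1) Outcome |1> occurs with probability 3/4.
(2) The probability of measuring |0> is 1/4.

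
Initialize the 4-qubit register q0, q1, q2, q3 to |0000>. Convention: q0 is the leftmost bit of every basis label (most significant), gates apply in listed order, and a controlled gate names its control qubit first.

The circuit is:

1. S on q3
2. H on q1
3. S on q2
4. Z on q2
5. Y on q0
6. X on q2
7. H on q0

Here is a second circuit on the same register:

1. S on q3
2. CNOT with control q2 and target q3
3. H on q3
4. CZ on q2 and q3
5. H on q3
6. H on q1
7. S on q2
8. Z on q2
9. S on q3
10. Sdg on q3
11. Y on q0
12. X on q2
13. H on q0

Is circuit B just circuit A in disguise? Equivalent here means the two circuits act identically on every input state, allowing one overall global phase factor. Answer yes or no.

Yes, they are equivalent — the unitaries differ by at most a global phase.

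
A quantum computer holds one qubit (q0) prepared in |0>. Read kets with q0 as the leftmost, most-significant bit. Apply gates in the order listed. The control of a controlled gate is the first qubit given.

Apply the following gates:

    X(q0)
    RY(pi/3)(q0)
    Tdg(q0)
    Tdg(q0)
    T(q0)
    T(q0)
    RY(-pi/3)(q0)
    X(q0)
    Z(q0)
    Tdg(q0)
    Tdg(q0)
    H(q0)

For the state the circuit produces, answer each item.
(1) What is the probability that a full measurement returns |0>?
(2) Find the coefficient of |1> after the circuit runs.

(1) The probability of measuring |0> is 1/2. Key observation: steps 1-8 multiply out to the identity, so the circuit reduces to the remaining gates.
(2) The amplitude on |1> is sqrt(2)/2.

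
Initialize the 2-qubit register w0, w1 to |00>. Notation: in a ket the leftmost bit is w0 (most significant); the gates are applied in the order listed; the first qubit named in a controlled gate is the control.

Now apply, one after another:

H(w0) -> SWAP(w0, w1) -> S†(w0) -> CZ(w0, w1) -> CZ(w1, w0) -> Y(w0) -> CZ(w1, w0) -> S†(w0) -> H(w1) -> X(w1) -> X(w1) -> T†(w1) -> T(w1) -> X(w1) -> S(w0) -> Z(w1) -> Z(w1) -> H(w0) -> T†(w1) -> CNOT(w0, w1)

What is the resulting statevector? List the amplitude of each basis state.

The resulting statevector has amplitude sqrt(2)*I/2 on |00>, 0 on |01>, 0 on |10>, -sqrt(2)*I/2 on |11>. Key observation: the block from step 11 through step 14 cancels to the identity and can be dropped.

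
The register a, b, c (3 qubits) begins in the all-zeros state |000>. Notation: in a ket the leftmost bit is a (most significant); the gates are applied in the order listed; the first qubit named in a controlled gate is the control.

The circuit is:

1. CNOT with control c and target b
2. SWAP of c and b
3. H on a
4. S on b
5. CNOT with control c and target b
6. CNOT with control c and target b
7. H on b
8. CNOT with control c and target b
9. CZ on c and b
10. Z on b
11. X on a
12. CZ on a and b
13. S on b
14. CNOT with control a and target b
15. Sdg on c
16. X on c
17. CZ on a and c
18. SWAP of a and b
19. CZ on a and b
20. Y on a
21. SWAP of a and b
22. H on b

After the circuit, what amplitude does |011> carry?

The amplitude on |011> is sqrt(2)*(-1 - I)/4. Key observation: the block from step 5 through step 6 cancels to the identity and can be dropped.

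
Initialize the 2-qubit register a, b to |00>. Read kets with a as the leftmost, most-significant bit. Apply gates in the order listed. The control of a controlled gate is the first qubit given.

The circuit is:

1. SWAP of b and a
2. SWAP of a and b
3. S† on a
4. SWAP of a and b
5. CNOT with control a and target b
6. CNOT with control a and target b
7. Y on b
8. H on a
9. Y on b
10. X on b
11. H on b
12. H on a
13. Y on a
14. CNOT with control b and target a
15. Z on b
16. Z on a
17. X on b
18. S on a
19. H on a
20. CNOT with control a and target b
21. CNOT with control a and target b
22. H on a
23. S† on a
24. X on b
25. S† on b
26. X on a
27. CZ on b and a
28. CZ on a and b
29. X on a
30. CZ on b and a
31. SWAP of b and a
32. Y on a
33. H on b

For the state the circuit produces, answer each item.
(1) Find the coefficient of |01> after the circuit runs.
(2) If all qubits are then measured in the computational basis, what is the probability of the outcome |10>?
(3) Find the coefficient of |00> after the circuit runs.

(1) The final state's coefficient on |01> equals -I/2. Key observation: steps 17-24 multiply out to the identity, so the circuit reduces to the remaining gates.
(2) The probability of measuring |10> is 1/4.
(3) The final state's coefficient on |00> equals -I/2.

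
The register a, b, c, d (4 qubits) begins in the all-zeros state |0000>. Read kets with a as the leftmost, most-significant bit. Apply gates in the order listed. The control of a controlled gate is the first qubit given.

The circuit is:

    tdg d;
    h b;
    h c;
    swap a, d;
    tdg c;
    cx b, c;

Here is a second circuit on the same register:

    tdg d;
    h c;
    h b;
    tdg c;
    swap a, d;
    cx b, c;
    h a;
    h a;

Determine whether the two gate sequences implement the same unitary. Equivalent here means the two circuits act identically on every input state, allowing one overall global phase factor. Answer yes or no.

Yes, they are equivalent — the unitaries differ by at most a global phase.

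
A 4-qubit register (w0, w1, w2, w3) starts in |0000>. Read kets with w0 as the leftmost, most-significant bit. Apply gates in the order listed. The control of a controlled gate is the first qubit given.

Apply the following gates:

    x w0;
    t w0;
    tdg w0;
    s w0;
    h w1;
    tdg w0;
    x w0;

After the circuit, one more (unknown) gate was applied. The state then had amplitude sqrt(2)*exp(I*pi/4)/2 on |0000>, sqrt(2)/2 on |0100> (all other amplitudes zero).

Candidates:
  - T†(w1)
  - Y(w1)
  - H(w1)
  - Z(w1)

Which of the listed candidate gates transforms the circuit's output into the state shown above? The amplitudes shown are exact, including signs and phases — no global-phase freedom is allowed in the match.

The unique candidate consistent with the amplitudes is T†(w1).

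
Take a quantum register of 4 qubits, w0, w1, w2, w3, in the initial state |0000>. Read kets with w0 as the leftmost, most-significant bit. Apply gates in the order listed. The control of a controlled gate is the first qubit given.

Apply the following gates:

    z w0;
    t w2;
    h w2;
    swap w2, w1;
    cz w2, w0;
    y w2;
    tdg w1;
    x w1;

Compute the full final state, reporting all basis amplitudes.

The final amplitudes are sqrt(2)*exp(I*pi/4)/2 on |0010>, sqrt(2)*I/2 on |0110>, and 0 on every other basis state.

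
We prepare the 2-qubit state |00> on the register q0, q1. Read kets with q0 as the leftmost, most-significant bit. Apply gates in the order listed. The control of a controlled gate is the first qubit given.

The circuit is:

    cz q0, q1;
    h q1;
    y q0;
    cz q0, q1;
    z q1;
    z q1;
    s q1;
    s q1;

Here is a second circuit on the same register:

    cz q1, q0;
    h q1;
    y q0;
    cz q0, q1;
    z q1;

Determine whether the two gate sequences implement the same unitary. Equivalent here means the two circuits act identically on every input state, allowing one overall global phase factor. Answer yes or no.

Yes, they are equivalent — the unitaries differ by at most a global phase.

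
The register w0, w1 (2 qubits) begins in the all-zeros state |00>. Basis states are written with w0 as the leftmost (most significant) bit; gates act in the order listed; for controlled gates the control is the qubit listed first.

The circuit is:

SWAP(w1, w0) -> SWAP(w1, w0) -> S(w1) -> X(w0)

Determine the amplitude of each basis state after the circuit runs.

The resulting statevector has amplitude 1 on |10>, and 0 on every other basis state. Key observation: gates 1-2 undo each other exactly, leaving only the rest of the circuit to track.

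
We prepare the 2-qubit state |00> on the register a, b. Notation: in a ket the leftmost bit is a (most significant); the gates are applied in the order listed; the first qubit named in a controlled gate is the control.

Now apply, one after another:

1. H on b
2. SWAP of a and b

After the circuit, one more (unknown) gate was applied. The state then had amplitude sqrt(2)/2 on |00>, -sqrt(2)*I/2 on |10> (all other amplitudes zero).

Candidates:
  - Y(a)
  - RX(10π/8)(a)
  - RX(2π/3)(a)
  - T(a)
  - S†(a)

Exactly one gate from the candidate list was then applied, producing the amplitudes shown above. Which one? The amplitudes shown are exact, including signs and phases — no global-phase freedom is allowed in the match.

It was S†(a) that produced the state shown.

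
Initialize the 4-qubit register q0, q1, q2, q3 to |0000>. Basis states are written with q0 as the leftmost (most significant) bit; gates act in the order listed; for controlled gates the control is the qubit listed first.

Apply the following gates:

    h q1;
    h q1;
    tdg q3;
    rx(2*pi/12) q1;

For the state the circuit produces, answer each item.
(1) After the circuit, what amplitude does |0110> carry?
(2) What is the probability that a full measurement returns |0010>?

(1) The amplitude on |0110> is 0. Key observation: the block from step 1 through step 2 cancels to the identity and can be dropped.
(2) Outcome |0010> occurs with probability 0.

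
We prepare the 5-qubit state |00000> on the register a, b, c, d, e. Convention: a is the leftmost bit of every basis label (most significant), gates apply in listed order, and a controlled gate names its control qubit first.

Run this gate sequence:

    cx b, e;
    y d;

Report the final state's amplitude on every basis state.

After the circuit, the state carries amplitude I on |00010>, and 0 on every other basis state.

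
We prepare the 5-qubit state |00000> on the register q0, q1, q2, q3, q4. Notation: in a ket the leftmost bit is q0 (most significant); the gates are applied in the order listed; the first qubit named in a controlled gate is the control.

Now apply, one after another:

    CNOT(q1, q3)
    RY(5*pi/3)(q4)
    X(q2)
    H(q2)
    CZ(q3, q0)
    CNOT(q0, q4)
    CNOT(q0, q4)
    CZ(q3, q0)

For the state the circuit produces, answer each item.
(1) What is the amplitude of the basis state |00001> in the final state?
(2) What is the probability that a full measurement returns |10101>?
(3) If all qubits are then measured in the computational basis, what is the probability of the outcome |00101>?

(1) |00001> carries amplitude sqrt(2)/4 in the final state.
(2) A full measurement returns |10101> with probability 0.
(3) Outcome |00101> occurs with probability 1/8.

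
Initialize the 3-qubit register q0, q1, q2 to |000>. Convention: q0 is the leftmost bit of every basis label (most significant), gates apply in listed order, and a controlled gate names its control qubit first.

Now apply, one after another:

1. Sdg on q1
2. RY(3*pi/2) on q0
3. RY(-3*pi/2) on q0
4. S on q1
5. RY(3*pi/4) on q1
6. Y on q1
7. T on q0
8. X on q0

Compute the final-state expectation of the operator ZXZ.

The observable ZXZ averages to sqrt(2)/2.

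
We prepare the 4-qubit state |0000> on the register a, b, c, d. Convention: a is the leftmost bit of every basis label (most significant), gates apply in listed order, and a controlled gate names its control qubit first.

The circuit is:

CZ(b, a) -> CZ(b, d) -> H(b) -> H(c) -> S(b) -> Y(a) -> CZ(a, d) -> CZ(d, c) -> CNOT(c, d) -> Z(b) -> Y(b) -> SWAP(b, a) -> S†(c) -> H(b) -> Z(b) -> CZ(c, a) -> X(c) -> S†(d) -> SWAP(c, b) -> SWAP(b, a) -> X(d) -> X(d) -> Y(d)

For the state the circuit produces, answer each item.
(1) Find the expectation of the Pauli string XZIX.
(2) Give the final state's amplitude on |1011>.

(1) The expectation value of XZIX is 1. Key observation: steps 21-22 multiply out to the identity, so the circuit reduces to the remaining gates.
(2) |1011> carries amplitude sqrt(2)/4 in the final state.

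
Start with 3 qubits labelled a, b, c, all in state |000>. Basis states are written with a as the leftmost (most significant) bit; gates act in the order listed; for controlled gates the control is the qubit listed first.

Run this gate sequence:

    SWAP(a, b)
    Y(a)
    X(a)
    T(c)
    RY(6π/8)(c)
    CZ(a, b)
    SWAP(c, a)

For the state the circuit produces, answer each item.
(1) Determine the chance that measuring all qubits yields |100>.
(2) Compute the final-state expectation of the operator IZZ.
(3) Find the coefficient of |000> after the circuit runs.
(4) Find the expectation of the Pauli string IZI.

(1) Outcome |100> occurs with probability sqrt(2)/4 + 1/2.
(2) The observable IZZ averages to 1.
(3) The final state's coefficient on |000> equals I*sqrt(2 - sqrt(2))/2.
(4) In the final state, IZI has expectation 1.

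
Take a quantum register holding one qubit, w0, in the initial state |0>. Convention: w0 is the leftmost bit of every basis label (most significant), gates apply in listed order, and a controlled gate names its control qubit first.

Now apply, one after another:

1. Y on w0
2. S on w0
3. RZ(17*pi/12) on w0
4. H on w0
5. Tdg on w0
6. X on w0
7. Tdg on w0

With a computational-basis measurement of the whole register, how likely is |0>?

A full measurement returns |0> with probability 1/2.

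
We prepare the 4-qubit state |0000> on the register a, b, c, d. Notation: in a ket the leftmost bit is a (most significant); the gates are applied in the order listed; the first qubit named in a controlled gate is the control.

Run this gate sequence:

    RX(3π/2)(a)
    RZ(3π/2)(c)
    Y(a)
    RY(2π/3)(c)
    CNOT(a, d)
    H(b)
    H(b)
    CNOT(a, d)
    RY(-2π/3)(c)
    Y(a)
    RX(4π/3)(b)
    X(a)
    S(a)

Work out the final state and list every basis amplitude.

The resulting statevector has amplitude -sqrt(2)*exp(3*I*pi/4)/4 on |0000>, sqrt(6)*exp(I*pi/4)/4 on |0100>, -sqrt(2)*exp(3*I*pi/4)/4 on |1000>, sqrt(6)*exp(I*pi/4)/4 on |1100>, and 0 on every other basis state.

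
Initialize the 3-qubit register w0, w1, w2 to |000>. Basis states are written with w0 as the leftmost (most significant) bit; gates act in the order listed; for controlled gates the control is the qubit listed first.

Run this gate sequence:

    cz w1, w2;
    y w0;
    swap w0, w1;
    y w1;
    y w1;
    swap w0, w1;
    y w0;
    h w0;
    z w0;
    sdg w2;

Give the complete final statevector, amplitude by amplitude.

The final amplitudes are sqrt(2)/2 on |000>, -sqrt(2)/2 on |100>, and 0 on every other basis state. Key observation: the block from step 2 through step 7 cancels to the identity and can be dropped.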